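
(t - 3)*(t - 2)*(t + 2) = t^3 - 3*t^2 - 4*t + 12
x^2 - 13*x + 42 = (x - 7)*(x - 6)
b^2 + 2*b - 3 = (b - 1)*(b + 3)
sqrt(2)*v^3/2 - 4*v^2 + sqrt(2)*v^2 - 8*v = v*(v - 4*sqrt(2))*(sqrt(2)*v/2 + sqrt(2))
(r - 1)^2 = r^2 - 2*r + 1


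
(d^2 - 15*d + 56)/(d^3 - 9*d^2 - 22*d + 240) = (d - 7)/(d^2 - d - 30)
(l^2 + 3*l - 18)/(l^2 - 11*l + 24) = (l + 6)/(l - 8)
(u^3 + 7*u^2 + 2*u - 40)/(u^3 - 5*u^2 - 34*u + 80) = (u + 4)/(u - 8)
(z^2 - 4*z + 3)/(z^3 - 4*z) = (z^2 - 4*z + 3)/(z*(z^2 - 4))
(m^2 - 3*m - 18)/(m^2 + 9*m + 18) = (m - 6)/(m + 6)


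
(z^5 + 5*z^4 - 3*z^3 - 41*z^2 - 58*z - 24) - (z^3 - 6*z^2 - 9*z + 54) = z^5 + 5*z^4 - 4*z^3 - 35*z^2 - 49*z - 78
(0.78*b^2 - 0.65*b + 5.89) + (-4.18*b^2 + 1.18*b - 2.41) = -3.4*b^2 + 0.53*b + 3.48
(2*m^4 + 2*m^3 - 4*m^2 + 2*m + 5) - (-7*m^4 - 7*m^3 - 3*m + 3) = 9*m^4 + 9*m^3 - 4*m^2 + 5*m + 2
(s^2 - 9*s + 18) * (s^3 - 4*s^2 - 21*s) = s^5 - 13*s^4 + 33*s^3 + 117*s^2 - 378*s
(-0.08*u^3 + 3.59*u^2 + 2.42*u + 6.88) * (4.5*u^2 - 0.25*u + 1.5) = -0.36*u^5 + 16.175*u^4 + 9.8725*u^3 + 35.74*u^2 + 1.91*u + 10.32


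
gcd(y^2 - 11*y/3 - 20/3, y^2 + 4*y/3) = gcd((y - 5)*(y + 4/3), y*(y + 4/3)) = y + 4/3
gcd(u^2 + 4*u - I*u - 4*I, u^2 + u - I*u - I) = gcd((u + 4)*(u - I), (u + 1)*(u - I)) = u - I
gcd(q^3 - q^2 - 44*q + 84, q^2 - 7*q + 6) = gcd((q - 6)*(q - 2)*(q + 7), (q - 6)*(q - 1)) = q - 6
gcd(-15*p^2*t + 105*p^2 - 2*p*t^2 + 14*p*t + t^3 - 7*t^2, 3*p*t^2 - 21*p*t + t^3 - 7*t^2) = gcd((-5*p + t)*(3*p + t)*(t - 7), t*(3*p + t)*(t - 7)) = 3*p*t - 21*p + t^2 - 7*t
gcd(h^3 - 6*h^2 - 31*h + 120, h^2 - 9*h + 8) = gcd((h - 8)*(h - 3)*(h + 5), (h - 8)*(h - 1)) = h - 8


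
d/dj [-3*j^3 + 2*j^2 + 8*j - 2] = -9*j^2 + 4*j + 8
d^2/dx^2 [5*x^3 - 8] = 30*x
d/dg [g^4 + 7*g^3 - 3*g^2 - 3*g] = 4*g^3 + 21*g^2 - 6*g - 3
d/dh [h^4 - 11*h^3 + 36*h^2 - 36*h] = 4*h^3 - 33*h^2 + 72*h - 36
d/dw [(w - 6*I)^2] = 2*w - 12*I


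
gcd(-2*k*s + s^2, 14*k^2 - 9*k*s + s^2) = -2*k + s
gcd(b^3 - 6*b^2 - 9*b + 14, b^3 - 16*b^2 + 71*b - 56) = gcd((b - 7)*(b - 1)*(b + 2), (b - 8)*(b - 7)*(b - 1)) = b^2 - 8*b + 7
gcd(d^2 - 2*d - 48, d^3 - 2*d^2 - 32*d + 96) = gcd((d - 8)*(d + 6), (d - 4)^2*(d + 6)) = d + 6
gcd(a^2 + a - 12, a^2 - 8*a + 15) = a - 3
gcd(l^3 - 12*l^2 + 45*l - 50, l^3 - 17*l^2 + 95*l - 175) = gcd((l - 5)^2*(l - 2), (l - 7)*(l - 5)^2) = l^2 - 10*l + 25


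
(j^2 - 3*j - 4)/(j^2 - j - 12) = (j + 1)/(j + 3)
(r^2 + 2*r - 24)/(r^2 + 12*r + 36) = (r - 4)/(r + 6)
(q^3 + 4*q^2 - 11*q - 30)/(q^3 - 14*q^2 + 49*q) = (q^3 + 4*q^2 - 11*q - 30)/(q*(q^2 - 14*q + 49))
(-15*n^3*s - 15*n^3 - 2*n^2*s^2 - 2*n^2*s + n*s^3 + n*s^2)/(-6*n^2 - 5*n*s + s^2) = n*(15*n^2*s + 15*n^2 + 2*n*s^2 + 2*n*s - s^3 - s^2)/(6*n^2 + 5*n*s - s^2)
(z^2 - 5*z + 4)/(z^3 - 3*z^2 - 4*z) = (z - 1)/(z*(z + 1))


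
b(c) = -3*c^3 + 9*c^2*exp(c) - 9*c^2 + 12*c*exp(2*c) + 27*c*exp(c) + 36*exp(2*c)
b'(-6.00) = -215.80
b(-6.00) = 324.40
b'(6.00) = 37358189.72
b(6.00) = 17772611.87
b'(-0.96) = 14.90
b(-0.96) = -8.80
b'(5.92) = 31581453.59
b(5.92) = 15021483.13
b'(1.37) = 2183.91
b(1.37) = 999.58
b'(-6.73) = -286.34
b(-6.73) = 507.10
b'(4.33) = 1113251.52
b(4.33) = 528593.55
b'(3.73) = 314577.64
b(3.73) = 149427.57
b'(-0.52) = 35.79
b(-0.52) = 1.61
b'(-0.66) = 26.80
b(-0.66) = -2.74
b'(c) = 9*c^2*exp(c) - 9*c^2 + 24*c*exp(2*c) + 45*c*exp(c) - 18*c + 84*exp(2*c) + 27*exp(c)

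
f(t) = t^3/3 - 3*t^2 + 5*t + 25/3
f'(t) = t^2 - 6*t + 5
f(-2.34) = -24.06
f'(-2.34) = 24.52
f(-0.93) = 0.82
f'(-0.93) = 11.44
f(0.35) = 9.73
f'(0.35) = 3.02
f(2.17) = 8.46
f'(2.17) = -3.31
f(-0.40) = 5.83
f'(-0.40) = 7.56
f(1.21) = 10.58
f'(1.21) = -0.80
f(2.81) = 6.09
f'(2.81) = -3.96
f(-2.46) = -27.08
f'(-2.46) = 25.81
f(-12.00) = -1059.67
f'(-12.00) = 221.00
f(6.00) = 2.33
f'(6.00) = 5.00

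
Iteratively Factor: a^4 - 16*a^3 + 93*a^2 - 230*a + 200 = (a - 5)*(a^3 - 11*a^2 + 38*a - 40) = (a - 5)*(a - 4)*(a^2 - 7*a + 10) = (a - 5)^2*(a - 4)*(a - 2)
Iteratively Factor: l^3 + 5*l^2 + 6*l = (l + 2)*(l^2 + 3*l) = (l + 2)*(l + 3)*(l)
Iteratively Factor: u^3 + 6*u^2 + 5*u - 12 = (u + 3)*(u^2 + 3*u - 4) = (u - 1)*(u + 3)*(u + 4)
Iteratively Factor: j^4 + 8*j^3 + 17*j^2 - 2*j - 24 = (j + 3)*(j^3 + 5*j^2 + 2*j - 8) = (j + 2)*(j + 3)*(j^2 + 3*j - 4) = (j + 2)*(j + 3)*(j + 4)*(j - 1)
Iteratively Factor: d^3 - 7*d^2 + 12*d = (d - 3)*(d^2 - 4*d) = (d - 4)*(d - 3)*(d)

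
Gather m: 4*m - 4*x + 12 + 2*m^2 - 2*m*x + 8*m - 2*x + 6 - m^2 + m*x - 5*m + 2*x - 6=m^2 + m*(7 - x) - 4*x + 12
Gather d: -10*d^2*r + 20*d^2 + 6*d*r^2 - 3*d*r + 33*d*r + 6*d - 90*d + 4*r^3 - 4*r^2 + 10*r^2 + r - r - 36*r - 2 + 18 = d^2*(20 - 10*r) + d*(6*r^2 + 30*r - 84) + 4*r^3 + 6*r^2 - 36*r + 16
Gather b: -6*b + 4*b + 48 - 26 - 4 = 18 - 2*b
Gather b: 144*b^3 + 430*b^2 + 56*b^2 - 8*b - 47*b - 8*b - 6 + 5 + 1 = 144*b^3 + 486*b^2 - 63*b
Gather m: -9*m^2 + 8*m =-9*m^2 + 8*m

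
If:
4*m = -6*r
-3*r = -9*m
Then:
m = 0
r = 0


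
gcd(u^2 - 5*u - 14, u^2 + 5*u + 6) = u + 2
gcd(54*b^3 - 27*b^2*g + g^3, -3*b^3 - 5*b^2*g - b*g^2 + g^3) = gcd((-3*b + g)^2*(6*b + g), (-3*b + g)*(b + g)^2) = 3*b - g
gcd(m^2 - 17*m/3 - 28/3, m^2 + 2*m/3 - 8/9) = m + 4/3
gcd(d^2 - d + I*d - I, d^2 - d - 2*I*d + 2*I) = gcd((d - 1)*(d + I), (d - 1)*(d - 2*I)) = d - 1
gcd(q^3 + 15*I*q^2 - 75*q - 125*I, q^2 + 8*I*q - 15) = q + 5*I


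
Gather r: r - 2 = r - 2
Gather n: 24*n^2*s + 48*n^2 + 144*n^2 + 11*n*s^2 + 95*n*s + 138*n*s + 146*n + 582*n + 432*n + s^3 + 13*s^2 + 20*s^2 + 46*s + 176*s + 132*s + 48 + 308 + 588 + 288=n^2*(24*s + 192) + n*(11*s^2 + 233*s + 1160) + s^3 + 33*s^2 + 354*s + 1232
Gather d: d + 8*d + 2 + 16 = 9*d + 18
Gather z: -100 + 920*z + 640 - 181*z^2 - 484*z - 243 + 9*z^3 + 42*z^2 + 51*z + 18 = 9*z^3 - 139*z^2 + 487*z + 315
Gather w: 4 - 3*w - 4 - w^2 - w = -w^2 - 4*w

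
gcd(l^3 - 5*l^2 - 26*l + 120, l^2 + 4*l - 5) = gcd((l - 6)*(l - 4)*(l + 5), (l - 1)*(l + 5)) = l + 5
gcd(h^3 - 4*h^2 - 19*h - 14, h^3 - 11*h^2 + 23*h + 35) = h^2 - 6*h - 7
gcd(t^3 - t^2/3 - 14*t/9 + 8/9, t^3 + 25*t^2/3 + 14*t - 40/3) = t - 2/3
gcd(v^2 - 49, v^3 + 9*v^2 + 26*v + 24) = 1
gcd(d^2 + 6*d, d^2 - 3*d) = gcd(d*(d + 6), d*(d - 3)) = d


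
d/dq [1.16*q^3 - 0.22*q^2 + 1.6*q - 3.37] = 3.48*q^2 - 0.44*q + 1.6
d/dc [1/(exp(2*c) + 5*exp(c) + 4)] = (-2*exp(c) - 5)*exp(c)/(exp(2*c) + 5*exp(c) + 4)^2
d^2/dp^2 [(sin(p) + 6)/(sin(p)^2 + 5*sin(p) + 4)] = (-sin(p)^4 - 18*sin(p)^3 - 46*sin(p)^2 + 48*sin(p) + 212)/((sin(p) + 1)^2*(sin(p) + 4)^3)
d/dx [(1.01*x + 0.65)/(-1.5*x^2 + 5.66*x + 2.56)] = (1.515*x^2 + 1.95*x - 1.0934)/(2.25*x^4 - 16.98*x^3 + 24.3556*x^2 + 28.9792*x + 6.5536)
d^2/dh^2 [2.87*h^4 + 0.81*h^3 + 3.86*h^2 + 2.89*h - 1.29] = 34.44*h^2 + 4.86*h + 7.72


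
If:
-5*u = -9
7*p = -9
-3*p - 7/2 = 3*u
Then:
No Solution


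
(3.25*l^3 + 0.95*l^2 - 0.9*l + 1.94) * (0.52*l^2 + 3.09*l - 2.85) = 1.69*l^5 + 10.5365*l^4 - 6.795*l^3 - 4.4797*l^2 + 8.5596*l - 5.529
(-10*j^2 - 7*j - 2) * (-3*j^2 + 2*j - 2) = 30*j^4 + j^3 + 12*j^2 + 10*j + 4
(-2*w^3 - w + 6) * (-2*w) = 4*w^4 + 2*w^2 - 12*w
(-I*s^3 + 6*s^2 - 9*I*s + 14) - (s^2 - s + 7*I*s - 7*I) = -I*s^3 + 5*s^2 + s - 16*I*s + 14 + 7*I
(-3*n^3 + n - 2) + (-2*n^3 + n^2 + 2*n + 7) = -5*n^3 + n^2 + 3*n + 5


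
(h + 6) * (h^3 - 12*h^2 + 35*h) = h^4 - 6*h^3 - 37*h^2 + 210*h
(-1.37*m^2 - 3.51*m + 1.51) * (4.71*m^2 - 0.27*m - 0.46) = -6.4527*m^4 - 16.1622*m^3 + 8.69*m^2 + 1.2069*m - 0.6946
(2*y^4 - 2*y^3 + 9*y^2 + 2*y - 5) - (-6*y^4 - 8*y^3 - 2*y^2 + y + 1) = 8*y^4 + 6*y^3 + 11*y^2 + y - 6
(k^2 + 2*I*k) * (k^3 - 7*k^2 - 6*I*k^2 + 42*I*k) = k^5 - 7*k^4 - 4*I*k^4 + 12*k^3 + 28*I*k^3 - 84*k^2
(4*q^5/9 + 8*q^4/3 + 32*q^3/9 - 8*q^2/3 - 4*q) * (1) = 4*q^5/9 + 8*q^4/3 + 32*q^3/9 - 8*q^2/3 - 4*q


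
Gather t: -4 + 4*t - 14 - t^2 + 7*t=-t^2 + 11*t - 18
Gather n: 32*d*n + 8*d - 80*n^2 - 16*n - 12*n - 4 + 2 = 8*d - 80*n^2 + n*(32*d - 28) - 2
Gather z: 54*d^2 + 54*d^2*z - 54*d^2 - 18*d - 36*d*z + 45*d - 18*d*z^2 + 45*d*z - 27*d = -18*d*z^2 + z*(54*d^2 + 9*d)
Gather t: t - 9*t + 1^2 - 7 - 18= -8*t - 24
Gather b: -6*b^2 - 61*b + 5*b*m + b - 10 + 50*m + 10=-6*b^2 + b*(5*m - 60) + 50*m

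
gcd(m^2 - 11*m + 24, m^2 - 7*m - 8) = m - 8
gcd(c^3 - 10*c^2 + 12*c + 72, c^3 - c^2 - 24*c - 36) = c^2 - 4*c - 12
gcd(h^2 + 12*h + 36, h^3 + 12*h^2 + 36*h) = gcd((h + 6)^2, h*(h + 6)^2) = h^2 + 12*h + 36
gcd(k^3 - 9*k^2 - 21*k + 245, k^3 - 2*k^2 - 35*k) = k^2 - 2*k - 35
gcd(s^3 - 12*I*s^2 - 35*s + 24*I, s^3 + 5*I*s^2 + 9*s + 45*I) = s - 3*I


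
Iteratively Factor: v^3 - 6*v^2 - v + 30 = (v - 3)*(v^2 - 3*v - 10) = (v - 5)*(v - 3)*(v + 2)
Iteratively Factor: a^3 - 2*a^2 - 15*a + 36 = (a - 3)*(a^2 + a - 12) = (a - 3)^2*(a + 4)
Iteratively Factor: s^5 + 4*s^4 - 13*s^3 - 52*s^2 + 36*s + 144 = (s - 3)*(s^4 + 7*s^3 + 8*s^2 - 28*s - 48) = (s - 3)*(s + 4)*(s^3 + 3*s^2 - 4*s - 12) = (s - 3)*(s - 2)*(s + 4)*(s^2 + 5*s + 6) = (s - 3)*(s - 2)*(s + 2)*(s + 4)*(s + 3)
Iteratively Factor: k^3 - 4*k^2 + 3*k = (k - 3)*(k^2 - k) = (k - 3)*(k - 1)*(k)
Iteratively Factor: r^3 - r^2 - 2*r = (r - 2)*(r^2 + r) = r*(r - 2)*(r + 1)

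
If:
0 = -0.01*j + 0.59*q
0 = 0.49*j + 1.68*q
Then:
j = 0.00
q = 0.00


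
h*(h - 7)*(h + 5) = h^3 - 2*h^2 - 35*h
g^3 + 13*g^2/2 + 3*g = g*(g + 1/2)*(g + 6)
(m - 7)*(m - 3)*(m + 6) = m^3 - 4*m^2 - 39*m + 126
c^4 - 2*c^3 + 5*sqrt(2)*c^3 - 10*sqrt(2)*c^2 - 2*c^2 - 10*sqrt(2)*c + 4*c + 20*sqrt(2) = (c - 2)*(c - sqrt(2))*(c + sqrt(2))*(c + 5*sqrt(2))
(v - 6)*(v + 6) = v^2 - 36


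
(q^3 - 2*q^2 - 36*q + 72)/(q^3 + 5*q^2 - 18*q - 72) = (q^2 - 8*q + 12)/(q^2 - q - 12)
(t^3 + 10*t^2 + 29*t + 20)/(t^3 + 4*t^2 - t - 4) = (t + 5)/(t - 1)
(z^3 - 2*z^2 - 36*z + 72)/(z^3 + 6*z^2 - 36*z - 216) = (z - 2)/(z + 6)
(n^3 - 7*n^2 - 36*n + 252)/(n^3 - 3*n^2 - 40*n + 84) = (n - 6)/(n - 2)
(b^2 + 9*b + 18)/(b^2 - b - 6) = (b^2 + 9*b + 18)/(b^2 - b - 6)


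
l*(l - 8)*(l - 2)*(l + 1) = l^4 - 9*l^3 + 6*l^2 + 16*l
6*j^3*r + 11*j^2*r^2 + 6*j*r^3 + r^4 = r*(j + r)*(2*j + r)*(3*j + r)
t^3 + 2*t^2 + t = t*(t + 1)^2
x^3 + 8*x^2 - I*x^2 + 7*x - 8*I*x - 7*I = (x + 1)*(x + 7)*(x - I)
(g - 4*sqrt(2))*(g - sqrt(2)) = g^2 - 5*sqrt(2)*g + 8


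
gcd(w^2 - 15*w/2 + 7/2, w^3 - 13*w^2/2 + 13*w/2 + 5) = 1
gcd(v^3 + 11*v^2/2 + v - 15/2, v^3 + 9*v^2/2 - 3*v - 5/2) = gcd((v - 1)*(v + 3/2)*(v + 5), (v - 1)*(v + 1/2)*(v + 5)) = v^2 + 4*v - 5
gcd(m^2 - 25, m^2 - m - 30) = m + 5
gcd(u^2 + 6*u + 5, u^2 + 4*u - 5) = u + 5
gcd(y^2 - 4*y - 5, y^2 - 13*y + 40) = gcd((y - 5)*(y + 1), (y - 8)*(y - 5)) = y - 5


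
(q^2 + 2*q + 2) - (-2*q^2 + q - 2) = 3*q^2 + q + 4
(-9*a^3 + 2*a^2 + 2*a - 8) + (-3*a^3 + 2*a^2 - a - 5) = -12*a^3 + 4*a^2 + a - 13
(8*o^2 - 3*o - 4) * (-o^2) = -8*o^4 + 3*o^3 + 4*o^2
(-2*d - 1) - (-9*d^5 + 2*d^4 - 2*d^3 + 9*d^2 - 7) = 9*d^5 - 2*d^4 + 2*d^3 - 9*d^2 - 2*d + 6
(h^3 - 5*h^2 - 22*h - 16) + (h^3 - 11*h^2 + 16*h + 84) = 2*h^3 - 16*h^2 - 6*h + 68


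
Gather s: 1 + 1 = 2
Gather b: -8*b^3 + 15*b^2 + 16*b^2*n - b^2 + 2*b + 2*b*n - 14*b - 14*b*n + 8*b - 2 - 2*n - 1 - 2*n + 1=-8*b^3 + b^2*(16*n + 14) + b*(-12*n - 4) - 4*n - 2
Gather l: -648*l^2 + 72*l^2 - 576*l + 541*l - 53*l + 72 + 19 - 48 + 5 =-576*l^2 - 88*l + 48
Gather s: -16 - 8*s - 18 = -8*s - 34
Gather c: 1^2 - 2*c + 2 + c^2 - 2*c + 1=c^2 - 4*c + 4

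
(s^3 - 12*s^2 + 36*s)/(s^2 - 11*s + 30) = s*(s - 6)/(s - 5)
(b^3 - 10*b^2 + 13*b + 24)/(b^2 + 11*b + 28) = (b^3 - 10*b^2 + 13*b + 24)/(b^2 + 11*b + 28)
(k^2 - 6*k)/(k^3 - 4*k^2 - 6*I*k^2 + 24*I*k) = (k - 6)/(k^2 - 4*k - 6*I*k + 24*I)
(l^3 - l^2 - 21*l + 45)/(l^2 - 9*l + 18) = (l^2 + 2*l - 15)/(l - 6)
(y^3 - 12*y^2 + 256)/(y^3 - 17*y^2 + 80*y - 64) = (y + 4)/(y - 1)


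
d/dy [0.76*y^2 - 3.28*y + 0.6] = 1.52*y - 3.28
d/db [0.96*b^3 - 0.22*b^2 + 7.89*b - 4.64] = 2.88*b^2 - 0.44*b + 7.89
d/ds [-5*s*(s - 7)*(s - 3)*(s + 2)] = -20*s^3 + 120*s^2 - 10*s - 210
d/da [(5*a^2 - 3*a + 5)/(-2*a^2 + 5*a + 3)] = (19*a^2 + 50*a - 34)/(4*a^4 - 20*a^3 + 13*a^2 + 30*a + 9)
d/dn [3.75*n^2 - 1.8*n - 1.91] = 7.5*n - 1.8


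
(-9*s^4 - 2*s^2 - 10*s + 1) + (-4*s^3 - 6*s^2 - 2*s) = -9*s^4 - 4*s^3 - 8*s^2 - 12*s + 1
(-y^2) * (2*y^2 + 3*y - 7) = -2*y^4 - 3*y^3 + 7*y^2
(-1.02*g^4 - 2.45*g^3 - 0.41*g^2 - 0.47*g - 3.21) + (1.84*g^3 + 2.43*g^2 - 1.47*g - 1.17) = -1.02*g^4 - 0.61*g^3 + 2.02*g^2 - 1.94*g - 4.38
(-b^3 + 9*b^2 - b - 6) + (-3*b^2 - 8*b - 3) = -b^3 + 6*b^2 - 9*b - 9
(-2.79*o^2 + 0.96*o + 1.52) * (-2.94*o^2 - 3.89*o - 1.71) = 8.2026*o^4 + 8.0307*o^3 - 3.4323*o^2 - 7.5544*o - 2.5992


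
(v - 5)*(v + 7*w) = v^2 + 7*v*w - 5*v - 35*w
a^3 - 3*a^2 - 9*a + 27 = (a - 3)^2*(a + 3)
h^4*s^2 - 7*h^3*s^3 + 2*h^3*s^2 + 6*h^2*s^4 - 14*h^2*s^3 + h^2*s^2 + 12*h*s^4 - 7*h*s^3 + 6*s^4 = (h - 6*s)*(h - s)*(h*s + s)^2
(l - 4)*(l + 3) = l^2 - l - 12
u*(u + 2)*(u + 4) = u^3 + 6*u^2 + 8*u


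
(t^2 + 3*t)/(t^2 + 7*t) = (t + 3)/(t + 7)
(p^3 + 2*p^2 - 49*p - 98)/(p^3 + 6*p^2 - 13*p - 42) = (p - 7)/(p - 3)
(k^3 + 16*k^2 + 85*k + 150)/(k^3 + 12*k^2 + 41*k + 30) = (k + 5)/(k + 1)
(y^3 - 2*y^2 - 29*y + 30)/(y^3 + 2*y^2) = (y^3 - 2*y^2 - 29*y + 30)/(y^2*(y + 2))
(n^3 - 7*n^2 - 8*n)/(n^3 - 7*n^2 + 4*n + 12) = n*(n - 8)/(n^2 - 8*n + 12)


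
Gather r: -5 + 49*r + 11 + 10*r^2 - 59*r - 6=10*r^2 - 10*r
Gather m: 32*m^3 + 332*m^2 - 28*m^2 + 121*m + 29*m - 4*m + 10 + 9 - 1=32*m^3 + 304*m^2 + 146*m + 18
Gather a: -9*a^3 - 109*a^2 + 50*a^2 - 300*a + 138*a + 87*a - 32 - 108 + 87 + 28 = -9*a^3 - 59*a^2 - 75*a - 25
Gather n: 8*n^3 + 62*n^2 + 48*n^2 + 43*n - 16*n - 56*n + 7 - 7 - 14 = 8*n^3 + 110*n^2 - 29*n - 14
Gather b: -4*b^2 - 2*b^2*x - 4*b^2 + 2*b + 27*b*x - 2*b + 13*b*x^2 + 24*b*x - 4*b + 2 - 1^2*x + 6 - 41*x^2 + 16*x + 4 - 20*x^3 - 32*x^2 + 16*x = b^2*(-2*x - 8) + b*(13*x^2 + 51*x - 4) - 20*x^3 - 73*x^2 + 31*x + 12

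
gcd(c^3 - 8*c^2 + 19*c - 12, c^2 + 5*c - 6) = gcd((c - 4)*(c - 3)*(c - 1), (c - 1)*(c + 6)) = c - 1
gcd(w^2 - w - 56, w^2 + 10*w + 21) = w + 7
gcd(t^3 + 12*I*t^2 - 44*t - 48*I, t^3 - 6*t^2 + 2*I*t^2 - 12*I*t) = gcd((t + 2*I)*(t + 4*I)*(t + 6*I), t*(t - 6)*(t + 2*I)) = t + 2*I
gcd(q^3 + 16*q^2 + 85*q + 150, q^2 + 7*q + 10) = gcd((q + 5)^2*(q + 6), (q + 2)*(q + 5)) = q + 5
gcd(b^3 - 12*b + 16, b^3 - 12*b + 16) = b^3 - 12*b + 16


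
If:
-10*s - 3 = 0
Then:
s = -3/10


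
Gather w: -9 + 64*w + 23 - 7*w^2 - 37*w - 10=-7*w^2 + 27*w + 4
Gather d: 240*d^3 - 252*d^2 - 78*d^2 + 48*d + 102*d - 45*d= 240*d^3 - 330*d^2 + 105*d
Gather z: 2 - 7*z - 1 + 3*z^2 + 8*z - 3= 3*z^2 + z - 2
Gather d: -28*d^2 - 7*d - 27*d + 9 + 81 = -28*d^2 - 34*d + 90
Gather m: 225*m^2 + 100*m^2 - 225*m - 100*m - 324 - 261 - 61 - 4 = 325*m^2 - 325*m - 650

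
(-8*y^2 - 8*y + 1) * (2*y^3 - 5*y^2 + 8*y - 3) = -16*y^5 + 24*y^4 - 22*y^3 - 45*y^2 + 32*y - 3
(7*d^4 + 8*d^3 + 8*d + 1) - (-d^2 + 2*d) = 7*d^4 + 8*d^3 + d^2 + 6*d + 1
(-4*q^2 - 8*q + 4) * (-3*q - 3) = 12*q^3 + 36*q^2 + 12*q - 12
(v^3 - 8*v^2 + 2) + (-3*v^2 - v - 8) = v^3 - 11*v^2 - v - 6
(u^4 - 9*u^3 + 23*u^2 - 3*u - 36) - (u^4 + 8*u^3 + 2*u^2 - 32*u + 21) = -17*u^3 + 21*u^2 + 29*u - 57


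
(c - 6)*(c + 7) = c^2 + c - 42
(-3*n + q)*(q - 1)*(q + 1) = -3*n*q^2 + 3*n + q^3 - q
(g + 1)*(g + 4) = g^2 + 5*g + 4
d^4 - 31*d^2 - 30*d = d*(d - 6)*(d + 1)*(d + 5)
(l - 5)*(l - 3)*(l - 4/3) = l^3 - 28*l^2/3 + 77*l/3 - 20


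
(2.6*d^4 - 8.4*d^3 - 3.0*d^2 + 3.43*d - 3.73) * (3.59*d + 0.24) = 9.334*d^5 - 29.532*d^4 - 12.786*d^3 + 11.5937*d^2 - 12.5675*d - 0.8952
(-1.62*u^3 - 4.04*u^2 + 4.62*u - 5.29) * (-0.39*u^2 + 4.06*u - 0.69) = 0.6318*u^5 - 5.0016*u^4 - 17.0864*u^3 + 23.6079*u^2 - 24.6652*u + 3.6501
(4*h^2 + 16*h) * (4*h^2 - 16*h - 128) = 16*h^4 - 768*h^2 - 2048*h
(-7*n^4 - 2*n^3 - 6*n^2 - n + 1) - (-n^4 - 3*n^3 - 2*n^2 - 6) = -6*n^4 + n^3 - 4*n^2 - n + 7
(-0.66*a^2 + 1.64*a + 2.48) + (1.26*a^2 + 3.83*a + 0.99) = 0.6*a^2 + 5.47*a + 3.47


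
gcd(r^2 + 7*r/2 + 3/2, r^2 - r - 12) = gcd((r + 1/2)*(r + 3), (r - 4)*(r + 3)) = r + 3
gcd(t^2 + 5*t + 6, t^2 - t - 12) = t + 3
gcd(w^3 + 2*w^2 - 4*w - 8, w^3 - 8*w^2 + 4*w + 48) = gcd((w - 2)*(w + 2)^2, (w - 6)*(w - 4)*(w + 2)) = w + 2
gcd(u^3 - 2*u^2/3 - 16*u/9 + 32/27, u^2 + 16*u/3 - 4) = u - 2/3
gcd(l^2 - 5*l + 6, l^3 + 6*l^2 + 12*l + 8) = 1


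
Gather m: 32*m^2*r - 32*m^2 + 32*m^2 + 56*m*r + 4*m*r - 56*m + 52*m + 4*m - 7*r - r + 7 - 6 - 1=32*m^2*r + 60*m*r - 8*r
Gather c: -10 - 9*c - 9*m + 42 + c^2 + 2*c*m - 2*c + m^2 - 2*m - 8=c^2 + c*(2*m - 11) + m^2 - 11*m + 24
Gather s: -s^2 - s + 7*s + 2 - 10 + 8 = -s^2 + 6*s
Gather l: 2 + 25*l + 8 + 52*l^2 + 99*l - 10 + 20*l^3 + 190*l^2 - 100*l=20*l^3 + 242*l^2 + 24*l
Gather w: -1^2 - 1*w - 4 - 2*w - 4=-3*w - 9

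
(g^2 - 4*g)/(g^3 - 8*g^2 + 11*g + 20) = g/(g^2 - 4*g - 5)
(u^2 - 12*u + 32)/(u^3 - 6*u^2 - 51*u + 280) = (u - 4)/(u^2 + 2*u - 35)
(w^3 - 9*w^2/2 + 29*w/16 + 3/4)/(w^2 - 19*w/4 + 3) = w + 1/4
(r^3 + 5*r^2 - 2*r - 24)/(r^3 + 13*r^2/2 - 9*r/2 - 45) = 2*(r^2 + 2*r - 8)/(2*r^2 + 7*r - 30)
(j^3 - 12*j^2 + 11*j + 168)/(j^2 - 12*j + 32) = (j^2 - 4*j - 21)/(j - 4)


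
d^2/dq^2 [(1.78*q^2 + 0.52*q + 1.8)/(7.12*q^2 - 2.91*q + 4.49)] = (1.13686837721616e-13*q^4 + 126.482528*q^3 + 206.072736*q^2 - 323.510016*q + 0.755971999999996)/(360.944128*q^6 - 442.562112*q^5 + 863.732184*q^4 - 582.817419*q^3 + 544.685043*q^2 - 175.997673*q + 90.518849)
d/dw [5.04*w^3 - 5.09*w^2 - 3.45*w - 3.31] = 15.12*w^2 - 10.18*w - 3.45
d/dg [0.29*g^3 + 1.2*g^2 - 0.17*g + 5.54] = 0.87*g^2 + 2.4*g - 0.17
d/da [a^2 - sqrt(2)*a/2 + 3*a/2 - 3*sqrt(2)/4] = 2*a - sqrt(2)/2 + 3/2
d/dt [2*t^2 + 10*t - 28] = 4*t + 10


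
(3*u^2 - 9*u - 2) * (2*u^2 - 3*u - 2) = 6*u^4 - 27*u^3 + 17*u^2 + 24*u + 4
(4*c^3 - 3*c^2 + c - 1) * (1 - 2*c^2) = -8*c^5 + 6*c^4 + 2*c^3 - c^2 + c - 1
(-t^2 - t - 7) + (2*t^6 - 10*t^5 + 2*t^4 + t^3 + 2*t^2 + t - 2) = 2*t^6 - 10*t^5 + 2*t^4 + t^3 + t^2 - 9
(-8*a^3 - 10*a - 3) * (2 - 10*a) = 80*a^4 - 16*a^3 + 100*a^2 + 10*a - 6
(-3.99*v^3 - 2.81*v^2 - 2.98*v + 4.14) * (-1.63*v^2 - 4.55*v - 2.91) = 6.5037*v^5 + 22.7348*v^4 + 29.2538*v^3 + 14.9879*v^2 - 10.1652*v - 12.0474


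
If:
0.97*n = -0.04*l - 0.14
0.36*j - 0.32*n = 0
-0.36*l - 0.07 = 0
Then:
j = -0.12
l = -0.19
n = -0.14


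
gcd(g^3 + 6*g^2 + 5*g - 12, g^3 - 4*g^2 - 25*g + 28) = g^2 + 3*g - 4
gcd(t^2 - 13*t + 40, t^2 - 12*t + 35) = t - 5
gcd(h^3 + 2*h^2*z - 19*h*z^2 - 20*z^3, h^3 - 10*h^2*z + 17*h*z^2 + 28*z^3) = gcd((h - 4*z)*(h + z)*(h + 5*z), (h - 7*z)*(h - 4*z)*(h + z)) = -h^2 + 3*h*z + 4*z^2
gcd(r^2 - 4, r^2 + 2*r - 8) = r - 2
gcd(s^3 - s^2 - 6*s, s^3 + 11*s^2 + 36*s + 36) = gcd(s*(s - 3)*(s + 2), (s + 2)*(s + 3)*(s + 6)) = s + 2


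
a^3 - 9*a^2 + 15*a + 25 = (a - 5)^2*(a + 1)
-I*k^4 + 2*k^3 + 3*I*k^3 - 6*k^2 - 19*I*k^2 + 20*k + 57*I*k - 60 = (k - 3)*(k - 4*I)*(k + 5*I)*(-I*k + 1)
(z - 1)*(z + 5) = z^2 + 4*z - 5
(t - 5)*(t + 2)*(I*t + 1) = I*t^3 + t^2 - 3*I*t^2 - 3*t - 10*I*t - 10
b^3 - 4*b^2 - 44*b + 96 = (b - 8)*(b - 2)*(b + 6)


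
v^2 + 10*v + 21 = (v + 3)*(v + 7)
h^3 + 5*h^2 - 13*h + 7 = (h - 1)^2*(h + 7)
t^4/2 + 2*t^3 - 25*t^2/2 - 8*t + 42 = (t/2 + 1)*(t - 3)*(t - 2)*(t + 7)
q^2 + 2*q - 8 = (q - 2)*(q + 4)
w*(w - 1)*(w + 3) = w^3 + 2*w^2 - 3*w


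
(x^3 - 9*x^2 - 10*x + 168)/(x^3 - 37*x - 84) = (x - 6)/(x + 3)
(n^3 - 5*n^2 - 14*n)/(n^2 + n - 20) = n*(n^2 - 5*n - 14)/(n^2 + n - 20)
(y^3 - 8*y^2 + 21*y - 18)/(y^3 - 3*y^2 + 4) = (y^2 - 6*y + 9)/(y^2 - y - 2)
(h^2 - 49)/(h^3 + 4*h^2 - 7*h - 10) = (h^2 - 49)/(h^3 + 4*h^2 - 7*h - 10)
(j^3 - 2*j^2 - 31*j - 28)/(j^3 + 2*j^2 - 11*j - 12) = (j - 7)/(j - 3)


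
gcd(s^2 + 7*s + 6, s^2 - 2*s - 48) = s + 6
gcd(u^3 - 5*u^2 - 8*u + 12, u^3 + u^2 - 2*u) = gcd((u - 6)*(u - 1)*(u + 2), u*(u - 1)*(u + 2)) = u^2 + u - 2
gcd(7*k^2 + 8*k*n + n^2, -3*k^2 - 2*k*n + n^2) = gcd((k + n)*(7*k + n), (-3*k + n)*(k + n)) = k + n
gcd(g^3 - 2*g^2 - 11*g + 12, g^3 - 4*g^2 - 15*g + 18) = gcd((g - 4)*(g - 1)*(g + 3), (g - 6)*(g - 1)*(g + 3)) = g^2 + 2*g - 3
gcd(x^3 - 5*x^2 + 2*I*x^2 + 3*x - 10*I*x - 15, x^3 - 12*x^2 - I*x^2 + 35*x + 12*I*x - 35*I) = x^2 + x*(-5 - I) + 5*I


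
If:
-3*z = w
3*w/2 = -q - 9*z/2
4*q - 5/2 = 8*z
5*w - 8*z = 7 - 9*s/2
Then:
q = 0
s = -1/24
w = 15/16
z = -5/16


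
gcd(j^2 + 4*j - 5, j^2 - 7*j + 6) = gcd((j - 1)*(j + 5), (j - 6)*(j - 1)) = j - 1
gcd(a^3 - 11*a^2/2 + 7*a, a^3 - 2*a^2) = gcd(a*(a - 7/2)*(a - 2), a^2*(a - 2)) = a^2 - 2*a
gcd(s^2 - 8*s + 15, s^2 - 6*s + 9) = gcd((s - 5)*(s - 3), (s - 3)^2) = s - 3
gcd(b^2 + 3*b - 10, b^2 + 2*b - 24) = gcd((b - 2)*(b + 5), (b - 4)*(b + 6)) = 1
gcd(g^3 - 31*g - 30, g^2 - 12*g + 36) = g - 6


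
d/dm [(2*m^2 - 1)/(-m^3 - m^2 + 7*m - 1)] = (2*m^4 + 11*m^2 - 6*m + 7)/(m^6 + 2*m^5 - 13*m^4 - 12*m^3 + 51*m^2 - 14*m + 1)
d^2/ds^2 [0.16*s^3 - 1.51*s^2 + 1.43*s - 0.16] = 0.96*s - 3.02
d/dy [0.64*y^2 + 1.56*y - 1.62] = 1.28*y + 1.56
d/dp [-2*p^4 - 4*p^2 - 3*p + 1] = -8*p^3 - 8*p - 3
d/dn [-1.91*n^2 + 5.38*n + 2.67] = 5.38 - 3.82*n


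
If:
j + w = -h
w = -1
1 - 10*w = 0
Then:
No Solution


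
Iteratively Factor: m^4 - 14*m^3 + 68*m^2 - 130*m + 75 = (m - 3)*(m^3 - 11*m^2 + 35*m - 25) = (m - 3)*(m - 1)*(m^2 - 10*m + 25) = (m - 5)*(m - 3)*(m - 1)*(m - 5)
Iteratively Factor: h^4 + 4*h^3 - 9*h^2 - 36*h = (h - 3)*(h^3 + 7*h^2 + 12*h) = (h - 3)*(h + 4)*(h^2 + 3*h) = h*(h - 3)*(h + 4)*(h + 3)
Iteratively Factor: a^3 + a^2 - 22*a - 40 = (a + 4)*(a^2 - 3*a - 10) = (a - 5)*(a + 4)*(a + 2)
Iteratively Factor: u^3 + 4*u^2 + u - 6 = (u - 1)*(u^2 + 5*u + 6) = (u - 1)*(u + 3)*(u + 2)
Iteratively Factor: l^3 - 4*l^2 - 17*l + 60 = (l - 3)*(l^2 - l - 20) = (l - 3)*(l + 4)*(l - 5)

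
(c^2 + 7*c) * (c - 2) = c^3 + 5*c^2 - 14*c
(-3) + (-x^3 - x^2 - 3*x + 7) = -x^3 - x^2 - 3*x + 4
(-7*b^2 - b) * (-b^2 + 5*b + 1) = 7*b^4 - 34*b^3 - 12*b^2 - b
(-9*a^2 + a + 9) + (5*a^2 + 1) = -4*a^2 + a + 10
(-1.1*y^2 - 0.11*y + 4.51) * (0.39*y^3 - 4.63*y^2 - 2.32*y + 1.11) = -0.429*y^5 + 5.0501*y^4 + 4.8202*y^3 - 21.8471*y^2 - 10.5853*y + 5.0061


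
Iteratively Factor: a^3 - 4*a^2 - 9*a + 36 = (a - 3)*(a^2 - a - 12) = (a - 4)*(a - 3)*(a + 3)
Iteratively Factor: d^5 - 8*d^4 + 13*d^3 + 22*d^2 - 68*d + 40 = (d - 1)*(d^4 - 7*d^3 + 6*d^2 + 28*d - 40) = (d - 2)*(d - 1)*(d^3 - 5*d^2 - 4*d + 20) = (d - 5)*(d - 2)*(d - 1)*(d^2 - 4) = (d - 5)*(d - 2)*(d - 1)*(d + 2)*(d - 2)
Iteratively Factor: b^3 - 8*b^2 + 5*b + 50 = (b + 2)*(b^2 - 10*b + 25) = (b - 5)*(b + 2)*(b - 5)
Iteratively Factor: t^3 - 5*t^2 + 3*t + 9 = (t - 3)*(t^2 - 2*t - 3) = (t - 3)*(t + 1)*(t - 3)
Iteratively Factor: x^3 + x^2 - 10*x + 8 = (x - 2)*(x^2 + 3*x - 4) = (x - 2)*(x - 1)*(x + 4)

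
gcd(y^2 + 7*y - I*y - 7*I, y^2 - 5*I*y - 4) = y - I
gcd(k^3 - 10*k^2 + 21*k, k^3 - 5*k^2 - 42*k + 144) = k - 3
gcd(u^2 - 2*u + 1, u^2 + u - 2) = u - 1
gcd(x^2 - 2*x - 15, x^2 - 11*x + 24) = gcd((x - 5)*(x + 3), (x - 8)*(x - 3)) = 1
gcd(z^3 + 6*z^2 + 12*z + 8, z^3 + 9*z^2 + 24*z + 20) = z^2 + 4*z + 4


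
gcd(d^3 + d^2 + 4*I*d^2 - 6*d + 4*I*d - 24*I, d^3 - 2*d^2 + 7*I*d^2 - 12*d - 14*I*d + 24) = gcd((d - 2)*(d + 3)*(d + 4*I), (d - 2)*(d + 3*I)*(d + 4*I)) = d^2 + d*(-2 + 4*I) - 8*I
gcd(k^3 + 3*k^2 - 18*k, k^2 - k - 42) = k + 6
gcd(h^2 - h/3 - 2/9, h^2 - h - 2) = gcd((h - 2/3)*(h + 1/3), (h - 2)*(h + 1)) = 1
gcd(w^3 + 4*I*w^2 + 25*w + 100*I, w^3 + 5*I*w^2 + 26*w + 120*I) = w^2 - I*w + 20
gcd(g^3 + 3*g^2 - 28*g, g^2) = g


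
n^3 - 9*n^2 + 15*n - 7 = (n - 7)*(n - 1)^2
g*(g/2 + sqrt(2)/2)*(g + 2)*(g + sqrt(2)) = g^4/2 + g^3 + sqrt(2)*g^3 + g^2 + 2*sqrt(2)*g^2 + 2*g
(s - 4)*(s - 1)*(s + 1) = s^3 - 4*s^2 - s + 4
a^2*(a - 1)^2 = a^4 - 2*a^3 + a^2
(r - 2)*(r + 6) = r^2 + 4*r - 12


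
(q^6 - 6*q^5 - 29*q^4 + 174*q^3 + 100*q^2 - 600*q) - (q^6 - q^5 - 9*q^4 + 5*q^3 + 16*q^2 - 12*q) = -5*q^5 - 20*q^4 + 169*q^3 + 84*q^2 - 588*q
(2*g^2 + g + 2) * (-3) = -6*g^2 - 3*g - 6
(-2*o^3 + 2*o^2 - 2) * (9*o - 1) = -18*o^4 + 20*o^3 - 2*o^2 - 18*o + 2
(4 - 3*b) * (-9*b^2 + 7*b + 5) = 27*b^3 - 57*b^2 + 13*b + 20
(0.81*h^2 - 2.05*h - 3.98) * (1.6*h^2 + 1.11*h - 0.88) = 1.296*h^4 - 2.3809*h^3 - 9.3563*h^2 - 2.6138*h + 3.5024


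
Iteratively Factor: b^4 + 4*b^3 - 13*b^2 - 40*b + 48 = (b - 1)*(b^3 + 5*b^2 - 8*b - 48) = (b - 1)*(b + 4)*(b^2 + b - 12) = (b - 3)*(b - 1)*(b + 4)*(b + 4)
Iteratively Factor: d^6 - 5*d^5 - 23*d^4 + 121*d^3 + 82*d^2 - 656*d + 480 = (d - 1)*(d^5 - 4*d^4 - 27*d^3 + 94*d^2 + 176*d - 480) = (d - 2)*(d - 1)*(d^4 - 2*d^3 - 31*d^2 + 32*d + 240) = (d - 2)*(d - 1)*(d + 3)*(d^3 - 5*d^2 - 16*d + 80) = (d - 2)*(d - 1)*(d + 3)*(d + 4)*(d^2 - 9*d + 20) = (d - 5)*(d - 2)*(d - 1)*(d + 3)*(d + 4)*(d - 4)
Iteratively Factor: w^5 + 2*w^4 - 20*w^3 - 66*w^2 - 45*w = (w + 3)*(w^4 - w^3 - 17*w^2 - 15*w) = (w - 5)*(w + 3)*(w^3 + 4*w^2 + 3*w) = w*(w - 5)*(w + 3)*(w^2 + 4*w + 3) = w*(w - 5)*(w + 1)*(w + 3)*(w + 3)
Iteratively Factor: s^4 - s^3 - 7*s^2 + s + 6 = (s + 2)*(s^3 - 3*s^2 - s + 3) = (s - 3)*(s + 2)*(s^2 - 1) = (s - 3)*(s + 1)*(s + 2)*(s - 1)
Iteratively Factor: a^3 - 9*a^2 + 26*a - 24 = (a - 4)*(a^2 - 5*a + 6) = (a - 4)*(a - 3)*(a - 2)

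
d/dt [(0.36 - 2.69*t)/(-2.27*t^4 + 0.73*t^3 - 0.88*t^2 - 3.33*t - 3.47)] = (-18.3189*t^4 + 7.1962*t^3 - 3.1556*t^2 + 0.633599999999999*t + 10.5331)/(5.1529*t^8 - 3.3142*t^7 + 4.5281*t^6 + 13.8334*t^5 + 11.6664*t^4 + 0.7946*t^3 + 17.1961*t^2 + 23.1102*t + 12.0409)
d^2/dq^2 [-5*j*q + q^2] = 2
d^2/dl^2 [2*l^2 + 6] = 4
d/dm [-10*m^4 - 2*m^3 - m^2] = 2*m*(-20*m^2 - 3*m - 1)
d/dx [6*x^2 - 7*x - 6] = 12*x - 7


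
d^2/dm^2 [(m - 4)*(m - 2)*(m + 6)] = 6*m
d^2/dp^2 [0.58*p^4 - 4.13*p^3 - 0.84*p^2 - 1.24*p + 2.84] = 6.96*p^2 - 24.78*p - 1.68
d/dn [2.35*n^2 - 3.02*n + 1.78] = 4.7*n - 3.02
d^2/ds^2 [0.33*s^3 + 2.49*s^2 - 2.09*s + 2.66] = 1.98*s + 4.98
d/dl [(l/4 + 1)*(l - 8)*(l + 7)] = 3*l^2/4 + 3*l/2 - 15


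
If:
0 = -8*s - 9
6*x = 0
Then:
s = -9/8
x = 0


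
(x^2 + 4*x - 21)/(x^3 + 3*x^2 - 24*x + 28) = (x - 3)/(x^2 - 4*x + 4)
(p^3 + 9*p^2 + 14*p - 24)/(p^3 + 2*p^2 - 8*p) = (p^2 + 5*p - 6)/(p*(p - 2))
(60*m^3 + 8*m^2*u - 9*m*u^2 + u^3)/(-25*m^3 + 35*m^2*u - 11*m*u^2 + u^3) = (-12*m^2 - 4*m*u + u^2)/(5*m^2 - 6*m*u + u^2)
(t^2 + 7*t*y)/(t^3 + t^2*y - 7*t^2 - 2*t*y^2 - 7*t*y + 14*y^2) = t*(t + 7*y)/(t^3 + t^2*y - 7*t^2 - 2*t*y^2 - 7*t*y + 14*y^2)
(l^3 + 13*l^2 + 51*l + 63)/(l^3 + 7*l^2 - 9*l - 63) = (l + 3)/(l - 3)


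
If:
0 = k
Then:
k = 0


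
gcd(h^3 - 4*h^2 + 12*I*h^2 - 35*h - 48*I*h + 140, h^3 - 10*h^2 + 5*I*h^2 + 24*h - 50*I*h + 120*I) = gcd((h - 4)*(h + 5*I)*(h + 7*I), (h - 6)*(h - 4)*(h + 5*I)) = h^2 + h*(-4 + 5*I) - 20*I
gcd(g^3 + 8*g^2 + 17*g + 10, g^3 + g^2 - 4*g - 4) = g^2 + 3*g + 2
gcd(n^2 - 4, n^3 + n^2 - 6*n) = n - 2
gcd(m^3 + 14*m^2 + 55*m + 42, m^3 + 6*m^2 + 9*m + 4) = m + 1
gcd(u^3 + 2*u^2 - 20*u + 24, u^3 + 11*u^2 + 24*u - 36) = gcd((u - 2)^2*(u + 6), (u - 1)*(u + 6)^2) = u + 6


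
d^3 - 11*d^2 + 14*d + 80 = (d - 8)*(d - 5)*(d + 2)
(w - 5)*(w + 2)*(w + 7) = w^3 + 4*w^2 - 31*w - 70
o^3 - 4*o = o*(o - 2)*(o + 2)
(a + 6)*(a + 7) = a^2 + 13*a + 42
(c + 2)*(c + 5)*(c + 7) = c^3 + 14*c^2 + 59*c + 70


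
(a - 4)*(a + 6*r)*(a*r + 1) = a^3*r + 6*a^2*r^2 - 4*a^2*r + a^2 - 24*a*r^2 + 6*a*r - 4*a - 24*r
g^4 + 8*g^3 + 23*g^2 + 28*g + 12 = (g + 1)*(g + 2)^2*(g + 3)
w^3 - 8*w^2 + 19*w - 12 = (w - 4)*(w - 3)*(w - 1)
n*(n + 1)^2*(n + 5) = n^4 + 7*n^3 + 11*n^2 + 5*n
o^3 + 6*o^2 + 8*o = o*(o + 2)*(o + 4)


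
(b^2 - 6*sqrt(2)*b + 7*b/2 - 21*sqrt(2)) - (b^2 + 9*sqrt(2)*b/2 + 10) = -21*sqrt(2)*b/2 + 7*b/2 - 21*sqrt(2) - 10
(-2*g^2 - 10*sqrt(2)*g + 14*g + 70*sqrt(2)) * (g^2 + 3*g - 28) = -2*g^4 - 10*sqrt(2)*g^3 + 8*g^3 + 40*sqrt(2)*g^2 + 98*g^2 - 392*g + 490*sqrt(2)*g - 1960*sqrt(2)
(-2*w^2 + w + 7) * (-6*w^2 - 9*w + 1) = 12*w^4 + 12*w^3 - 53*w^2 - 62*w + 7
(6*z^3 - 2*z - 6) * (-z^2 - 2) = -6*z^5 - 10*z^3 + 6*z^2 + 4*z + 12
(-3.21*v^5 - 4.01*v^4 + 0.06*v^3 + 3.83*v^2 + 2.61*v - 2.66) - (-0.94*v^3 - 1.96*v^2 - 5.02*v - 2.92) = -3.21*v^5 - 4.01*v^4 + 1.0*v^3 + 5.79*v^2 + 7.63*v + 0.26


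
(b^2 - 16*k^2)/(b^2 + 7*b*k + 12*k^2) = (b - 4*k)/(b + 3*k)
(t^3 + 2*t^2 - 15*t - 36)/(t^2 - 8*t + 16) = (t^2 + 6*t + 9)/(t - 4)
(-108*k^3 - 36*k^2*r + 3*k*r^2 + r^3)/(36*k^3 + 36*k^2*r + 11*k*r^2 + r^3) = (-6*k + r)/(2*k + r)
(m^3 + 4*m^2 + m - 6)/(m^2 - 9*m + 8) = (m^2 + 5*m + 6)/(m - 8)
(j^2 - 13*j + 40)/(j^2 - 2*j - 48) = (j - 5)/(j + 6)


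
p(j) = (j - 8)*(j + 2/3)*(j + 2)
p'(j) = (j - 8)*(j + 2/3) + (j - 8)*(j + 2) + (j + 2/3)*(j + 2)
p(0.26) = -16.21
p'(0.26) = -22.57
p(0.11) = -12.93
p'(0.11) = -21.14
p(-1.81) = 2.13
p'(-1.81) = 9.13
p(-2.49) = -9.37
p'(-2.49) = 25.16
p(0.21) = -15.09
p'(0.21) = -22.11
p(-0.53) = -1.71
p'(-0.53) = -13.50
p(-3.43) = -45.17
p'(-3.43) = 51.88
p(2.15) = -68.38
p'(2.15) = -29.07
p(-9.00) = -991.67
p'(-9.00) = 319.00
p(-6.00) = -298.67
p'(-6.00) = 152.00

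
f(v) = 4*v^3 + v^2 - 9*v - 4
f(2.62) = 51.22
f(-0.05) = -3.55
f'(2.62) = 78.61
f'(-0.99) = 0.78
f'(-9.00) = 945.00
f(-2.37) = -30.30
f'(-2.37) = 53.66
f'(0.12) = -8.59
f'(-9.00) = 945.00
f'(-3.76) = 153.13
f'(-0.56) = -6.36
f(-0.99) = 2.01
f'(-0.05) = -9.07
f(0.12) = -5.06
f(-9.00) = -2758.00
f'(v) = 12*v^2 + 2*v - 9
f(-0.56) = 0.65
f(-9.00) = -2758.00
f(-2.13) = -18.95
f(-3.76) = -168.65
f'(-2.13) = 41.18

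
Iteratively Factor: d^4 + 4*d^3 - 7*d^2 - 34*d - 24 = (d + 4)*(d^3 - 7*d - 6) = (d - 3)*(d + 4)*(d^2 + 3*d + 2) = (d - 3)*(d + 2)*(d + 4)*(d + 1)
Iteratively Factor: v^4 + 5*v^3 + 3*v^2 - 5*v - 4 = (v + 1)*(v^3 + 4*v^2 - v - 4) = (v + 1)^2*(v^2 + 3*v - 4) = (v + 1)^2*(v + 4)*(v - 1)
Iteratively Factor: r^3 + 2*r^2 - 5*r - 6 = (r - 2)*(r^2 + 4*r + 3) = (r - 2)*(r + 1)*(r + 3)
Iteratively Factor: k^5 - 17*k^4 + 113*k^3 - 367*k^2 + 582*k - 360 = (k - 5)*(k^4 - 12*k^3 + 53*k^2 - 102*k + 72) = (k - 5)*(k - 2)*(k^3 - 10*k^2 + 33*k - 36) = (k - 5)*(k - 4)*(k - 2)*(k^2 - 6*k + 9) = (k - 5)*(k - 4)*(k - 3)*(k - 2)*(k - 3)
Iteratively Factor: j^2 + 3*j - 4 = (j - 1)*(j + 4)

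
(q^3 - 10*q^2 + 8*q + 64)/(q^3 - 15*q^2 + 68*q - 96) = (q + 2)/(q - 3)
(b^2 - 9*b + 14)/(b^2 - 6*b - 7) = (b - 2)/(b + 1)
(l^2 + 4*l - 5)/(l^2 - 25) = (l - 1)/(l - 5)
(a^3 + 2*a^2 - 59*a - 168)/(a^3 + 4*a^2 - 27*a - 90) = (a^2 - a - 56)/(a^2 + a - 30)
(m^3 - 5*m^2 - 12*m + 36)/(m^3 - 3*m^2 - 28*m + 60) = (m + 3)/(m + 5)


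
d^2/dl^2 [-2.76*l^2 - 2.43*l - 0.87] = -5.52000000000000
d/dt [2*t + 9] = 2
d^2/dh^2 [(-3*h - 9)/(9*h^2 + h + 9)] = 6*(-(h + 3)*(18*h + 1)^2 + (27*h + 28)*(9*h^2 + h + 9))/(9*h^2 + h + 9)^3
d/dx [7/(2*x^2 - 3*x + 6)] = 7*(3 - 4*x)/(2*x^2 - 3*x + 6)^2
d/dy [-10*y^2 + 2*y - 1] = 2 - 20*y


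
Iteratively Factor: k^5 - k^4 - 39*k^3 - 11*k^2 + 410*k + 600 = (k + 4)*(k^4 - 5*k^3 - 19*k^2 + 65*k + 150) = (k + 2)*(k + 4)*(k^3 - 7*k^2 - 5*k + 75) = (k - 5)*(k + 2)*(k + 4)*(k^2 - 2*k - 15) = (k - 5)^2*(k + 2)*(k + 4)*(k + 3)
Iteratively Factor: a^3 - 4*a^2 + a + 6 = (a + 1)*(a^2 - 5*a + 6) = (a - 2)*(a + 1)*(a - 3)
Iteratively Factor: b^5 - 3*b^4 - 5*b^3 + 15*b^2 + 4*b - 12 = (b - 2)*(b^4 - b^3 - 7*b^2 + b + 6) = (b - 2)*(b + 2)*(b^3 - 3*b^2 - b + 3) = (b - 2)*(b + 1)*(b + 2)*(b^2 - 4*b + 3) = (b - 3)*(b - 2)*(b + 1)*(b + 2)*(b - 1)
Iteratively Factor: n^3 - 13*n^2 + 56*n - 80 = (n - 4)*(n^2 - 9*n + 20) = (n - 5)*(n - 4)*(n - 4)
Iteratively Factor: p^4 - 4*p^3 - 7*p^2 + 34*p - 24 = (p + 3)*(p^3 - 7*p^2 + 14*p - 8) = (p - 2)*(p + 3)*(p^2 - 5*p + 4) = (p - 2)*(p - 1)*(p + 3)*(p - 4)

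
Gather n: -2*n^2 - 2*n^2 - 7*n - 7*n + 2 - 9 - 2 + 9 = -4*n^2 - 14*n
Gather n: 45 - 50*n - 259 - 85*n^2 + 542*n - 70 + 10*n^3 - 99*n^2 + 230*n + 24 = 10*n^3 - 184*n^2 + 722*n - 260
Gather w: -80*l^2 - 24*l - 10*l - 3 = -80*l^2 - 34*l - 3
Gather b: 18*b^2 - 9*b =18*b^2 - 9*b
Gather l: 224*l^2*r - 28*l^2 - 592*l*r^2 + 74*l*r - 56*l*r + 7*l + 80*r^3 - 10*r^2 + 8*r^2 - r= l^2*(224*r - 28) + l*(-592*r^2 + 18*r + 7) + 80*r^3 - 2*r^2 - r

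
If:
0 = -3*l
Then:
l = 0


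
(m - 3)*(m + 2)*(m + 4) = m^3 + 3*m^2 - 10*m - 24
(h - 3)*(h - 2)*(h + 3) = h^3 - 2*h^2 - 9*h + 18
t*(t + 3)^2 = t^3 + 6*t^2 + 9*t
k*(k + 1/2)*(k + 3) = k^3 + 7*k^2/2 + 3*k/2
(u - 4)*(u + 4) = u^2 - 16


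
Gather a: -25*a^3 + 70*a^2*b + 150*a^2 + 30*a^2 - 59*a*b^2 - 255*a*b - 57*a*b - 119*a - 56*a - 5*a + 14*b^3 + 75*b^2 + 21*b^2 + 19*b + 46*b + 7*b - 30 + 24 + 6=-25*a^3 + a^2*(70*b + 180) + a*(-59*b^2 - 312*b - 180) + 14*b^3 + 96*b^2 + 72*b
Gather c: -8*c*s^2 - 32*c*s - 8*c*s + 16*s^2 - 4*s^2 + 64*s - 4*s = c*(-8*s^2 - 40*s) + 12*s^2 + 60*s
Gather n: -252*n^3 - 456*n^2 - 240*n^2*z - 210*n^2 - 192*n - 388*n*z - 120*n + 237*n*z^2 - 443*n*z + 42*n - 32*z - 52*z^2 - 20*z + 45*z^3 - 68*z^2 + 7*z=-252*n^3 + n^2*(-240*z - 666) + n*(237*z^2 - 831*z - 270) + 45*z^3 - 120*z^2 - 45*z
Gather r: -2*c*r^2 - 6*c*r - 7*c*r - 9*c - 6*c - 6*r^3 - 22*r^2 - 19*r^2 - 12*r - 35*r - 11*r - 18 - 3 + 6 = -15*c - 6*r^3 + r^2*(-2*c - 41) + r*(-13*c - 58) - 15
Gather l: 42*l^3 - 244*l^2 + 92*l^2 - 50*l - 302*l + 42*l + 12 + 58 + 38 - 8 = 42*l^3 - 152*l^2 - 310*l + 100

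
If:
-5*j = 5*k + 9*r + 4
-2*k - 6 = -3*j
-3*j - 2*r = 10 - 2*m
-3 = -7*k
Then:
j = 16/7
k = 3/7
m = 136/21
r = -41/21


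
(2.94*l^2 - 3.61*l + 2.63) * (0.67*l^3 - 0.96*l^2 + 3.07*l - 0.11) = 1.9698*l^5 - 5.2411*l^4 + 14.2535*l^3 - 13.9309*l^2 + 8.4712*l - 0.2893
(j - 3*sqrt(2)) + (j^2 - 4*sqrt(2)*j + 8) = j^2 - 4*sqrt(2)*j + j - 3*sqrt(2) + 8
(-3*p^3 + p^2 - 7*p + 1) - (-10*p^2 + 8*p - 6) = -3*p^3 + 11*p^2 - 15*p + 7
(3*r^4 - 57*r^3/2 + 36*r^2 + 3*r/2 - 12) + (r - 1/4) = 3*r^4 - 57*r^3/2 + 36*r^2 + 5*r/2 - 49/4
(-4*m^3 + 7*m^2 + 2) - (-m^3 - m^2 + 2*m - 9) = -3*m^3 + 8*m^2 - 2*m + 11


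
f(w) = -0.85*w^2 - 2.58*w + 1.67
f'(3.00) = -7.68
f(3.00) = -13.72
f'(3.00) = -7.68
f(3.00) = -13.72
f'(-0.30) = -2.07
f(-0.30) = 2.37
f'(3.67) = -8.82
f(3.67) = -19.25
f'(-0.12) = -2.38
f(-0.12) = 1.97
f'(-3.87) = 4.00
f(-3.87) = -1.08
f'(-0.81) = -1.20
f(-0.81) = 3.20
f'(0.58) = -3.57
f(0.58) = -0.11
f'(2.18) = -6.29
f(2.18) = -7.99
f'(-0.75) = -1.30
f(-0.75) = 3.13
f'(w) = -1.7*w - 2.58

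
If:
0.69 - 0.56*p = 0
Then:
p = 1.23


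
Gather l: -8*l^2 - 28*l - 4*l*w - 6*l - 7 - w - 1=-8*l^2 + l*(-4*w - 34) - w - 8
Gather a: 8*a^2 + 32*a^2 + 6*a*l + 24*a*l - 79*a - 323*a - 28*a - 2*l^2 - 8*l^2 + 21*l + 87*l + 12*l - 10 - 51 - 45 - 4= 40*a^2 + a*(30*l - 430) - 10*l^2 + 120*l - 110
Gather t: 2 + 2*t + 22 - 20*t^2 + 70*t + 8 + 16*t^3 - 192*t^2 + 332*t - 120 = 16*t^3 - 212*t^2 + 404*t - 88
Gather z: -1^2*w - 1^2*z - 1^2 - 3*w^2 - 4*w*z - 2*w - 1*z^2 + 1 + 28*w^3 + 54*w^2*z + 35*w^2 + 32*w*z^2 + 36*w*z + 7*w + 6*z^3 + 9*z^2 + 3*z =28*w^3 + 32*w^2 + 4*w + 6*z^3 + z^2*(32*w + 8) + z*(54*w^2 + 32*w + 2)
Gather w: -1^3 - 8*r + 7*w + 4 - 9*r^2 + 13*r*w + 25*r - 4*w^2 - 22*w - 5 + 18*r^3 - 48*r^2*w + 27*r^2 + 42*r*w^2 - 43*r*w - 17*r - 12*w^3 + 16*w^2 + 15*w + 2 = 18*r^3 + 18*r^2 - 12*w^3 + w^2*(42*r + 12) + w*(-48*r^2 - 30*r)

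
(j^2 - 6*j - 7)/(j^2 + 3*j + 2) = (j - 7)/(j + 2)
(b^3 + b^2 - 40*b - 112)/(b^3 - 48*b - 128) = (b - 7)/(b - 8)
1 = 1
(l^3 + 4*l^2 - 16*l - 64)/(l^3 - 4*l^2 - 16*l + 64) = (l + 4)/(l - 4)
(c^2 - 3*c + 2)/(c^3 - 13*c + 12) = (c - 2)/(c^2 + c - 12)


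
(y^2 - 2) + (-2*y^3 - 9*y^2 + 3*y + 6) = -2*y^3 - 8*y^2 + 3*y + 4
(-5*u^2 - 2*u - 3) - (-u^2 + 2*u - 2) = -4*u^2 - 4*u - 1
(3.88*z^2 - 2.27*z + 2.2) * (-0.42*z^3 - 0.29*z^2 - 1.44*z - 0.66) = -1.6296*z^5 - 0.1718*z^4 - 5.8529*z^3 + 0.0699999999999998*z^2 - 1.6698*z - 1.452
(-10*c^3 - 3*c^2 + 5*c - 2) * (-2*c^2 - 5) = 20*c^5 + 6*c^4 + 40*c^3 + 19*c^2 - 25*c + 10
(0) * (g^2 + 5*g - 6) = 0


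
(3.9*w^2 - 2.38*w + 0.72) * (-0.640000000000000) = -2.496*w^2 + 1.5232*w - 0.4608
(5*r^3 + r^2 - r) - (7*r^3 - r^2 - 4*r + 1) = -2*r^3 + 2*r^2 + 3*r - 1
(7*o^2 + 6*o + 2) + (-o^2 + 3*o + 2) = 6*o^2 + 9*o + 4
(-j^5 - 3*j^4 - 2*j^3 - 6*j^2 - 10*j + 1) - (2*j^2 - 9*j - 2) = -j^5 - 3*j^4 - 2*j^3 - 8*j^2 - j + 3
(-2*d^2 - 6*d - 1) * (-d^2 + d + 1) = 2*d^4 + 4*d^3 - 7*d^2 - 7*d - 1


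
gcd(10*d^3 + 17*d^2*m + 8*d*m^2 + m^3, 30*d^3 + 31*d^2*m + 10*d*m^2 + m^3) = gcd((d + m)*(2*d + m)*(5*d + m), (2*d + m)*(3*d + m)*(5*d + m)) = 10*d^2 + 7*d*m + m^2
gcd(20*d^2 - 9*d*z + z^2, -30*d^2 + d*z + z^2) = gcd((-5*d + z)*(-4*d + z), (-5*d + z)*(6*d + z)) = -5*d + z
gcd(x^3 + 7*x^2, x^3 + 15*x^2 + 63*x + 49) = x + 7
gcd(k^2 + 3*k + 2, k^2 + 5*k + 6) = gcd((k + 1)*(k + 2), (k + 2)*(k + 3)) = k + 2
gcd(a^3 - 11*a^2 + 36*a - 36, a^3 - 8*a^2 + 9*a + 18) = a^2 - 9*a + 18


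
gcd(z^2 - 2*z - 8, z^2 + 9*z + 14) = z + 2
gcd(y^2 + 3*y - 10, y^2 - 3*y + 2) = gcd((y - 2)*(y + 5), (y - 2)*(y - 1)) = y - 2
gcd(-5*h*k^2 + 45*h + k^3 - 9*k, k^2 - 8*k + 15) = k - 3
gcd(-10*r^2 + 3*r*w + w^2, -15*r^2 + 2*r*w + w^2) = 5*r + w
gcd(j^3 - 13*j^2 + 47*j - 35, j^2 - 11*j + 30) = j - 5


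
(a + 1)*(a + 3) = a^2 + 4*a + 3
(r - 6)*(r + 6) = r^2 - 36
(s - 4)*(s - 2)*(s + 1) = s^3 - 5*s^2 + 2*s + 8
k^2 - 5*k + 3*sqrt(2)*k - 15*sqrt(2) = (k - 5)*(k + 3*sqrt(2))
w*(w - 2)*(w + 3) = w^3 + w^2 - 6*w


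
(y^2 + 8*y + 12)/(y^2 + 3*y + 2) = (y + 6)/(y + 1)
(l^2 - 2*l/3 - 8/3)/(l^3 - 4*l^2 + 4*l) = (l + 4/3)/(l*(l - 2))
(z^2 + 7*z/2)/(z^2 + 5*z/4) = 2*(2*z + 7)/(4*z + 5)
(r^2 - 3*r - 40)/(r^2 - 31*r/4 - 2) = 4*(r + 5)/(4*r + 1)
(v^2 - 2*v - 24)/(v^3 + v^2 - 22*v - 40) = (v - 6)/(v^2 - 3*v - 10)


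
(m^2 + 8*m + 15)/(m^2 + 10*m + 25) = (m + 3)/(m + 5)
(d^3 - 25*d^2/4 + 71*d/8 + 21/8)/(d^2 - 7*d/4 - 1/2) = (2*d^2 - 13*d + 21)/(2*(d - 2))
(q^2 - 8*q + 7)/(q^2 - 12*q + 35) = (q - 1)/(q - 5)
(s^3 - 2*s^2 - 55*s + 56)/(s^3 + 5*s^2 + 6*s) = (s^3 - 2*s^2 - 55*s + 56)/(s*(s^2 + 5*s + 6))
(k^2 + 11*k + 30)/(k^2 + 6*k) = (k + 5)/k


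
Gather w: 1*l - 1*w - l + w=0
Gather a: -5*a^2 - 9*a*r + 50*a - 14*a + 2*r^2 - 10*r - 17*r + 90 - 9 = -5*a^2 + a*(36 - 9*r) + 2*r^2 - 27*r + 81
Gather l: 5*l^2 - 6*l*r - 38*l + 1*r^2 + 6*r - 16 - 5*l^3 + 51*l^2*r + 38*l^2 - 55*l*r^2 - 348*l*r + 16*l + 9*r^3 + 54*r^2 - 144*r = -5*l^3 + l^2*(51*r + 43) + l*(-55*r^2 - 354*r - 22) + 9*r^3 + 55*r^2 - 138*r - 16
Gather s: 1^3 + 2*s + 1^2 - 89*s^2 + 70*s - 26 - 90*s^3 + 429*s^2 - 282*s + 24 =-90*s^3 + 340*s^2 - 210*s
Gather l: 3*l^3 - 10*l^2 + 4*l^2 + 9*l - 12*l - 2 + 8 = 3*l^3 - 6*l^2 - 3*l + 6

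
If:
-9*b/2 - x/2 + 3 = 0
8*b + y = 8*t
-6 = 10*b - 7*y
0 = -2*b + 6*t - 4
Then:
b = 47/71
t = 63/71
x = 3/71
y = 128/71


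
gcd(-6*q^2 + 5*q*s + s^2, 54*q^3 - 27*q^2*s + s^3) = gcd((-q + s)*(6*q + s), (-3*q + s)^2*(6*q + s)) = 6*q + s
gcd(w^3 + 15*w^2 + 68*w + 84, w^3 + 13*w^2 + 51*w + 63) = w + 7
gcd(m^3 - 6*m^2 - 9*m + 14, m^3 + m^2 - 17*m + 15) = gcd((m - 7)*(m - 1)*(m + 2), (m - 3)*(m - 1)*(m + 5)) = m - 1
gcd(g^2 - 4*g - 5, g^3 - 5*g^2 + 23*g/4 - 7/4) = 1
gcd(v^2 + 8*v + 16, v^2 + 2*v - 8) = v + 4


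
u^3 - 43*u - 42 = (u - 7)*(u + 1)*(u + 6)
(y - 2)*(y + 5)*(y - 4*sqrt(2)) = y^3 - 4*sqrt(2)*y^2 + 3*y^2 - 12*sqrt(2)*y - 10*y + 40*sqrt(2)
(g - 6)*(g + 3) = g^2 - 3*g - 18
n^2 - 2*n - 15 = (n - 5)*(n + 3)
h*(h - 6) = h^2 - 6*h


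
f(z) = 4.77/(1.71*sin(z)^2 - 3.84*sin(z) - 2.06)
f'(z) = 4.77*(-3.42*sin(z)*cos(z) + 3.84*cos(z))/(1.71*sin(z)^2 - 3.84*sin(z) - 2.06)^2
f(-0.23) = -4.35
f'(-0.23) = 17.87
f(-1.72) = 1.40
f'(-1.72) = -0.44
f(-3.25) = -1.94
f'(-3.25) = -2.73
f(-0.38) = -11.91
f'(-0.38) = 141.15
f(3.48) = -7.99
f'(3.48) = -62.87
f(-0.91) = 2.34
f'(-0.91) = 4.61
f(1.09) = -1.16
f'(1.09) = 0.10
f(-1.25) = 1.53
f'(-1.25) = 1.09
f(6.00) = -5.59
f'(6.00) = 30.15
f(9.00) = -1.42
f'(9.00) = -0.94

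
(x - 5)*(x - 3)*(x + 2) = x^3 - 6*x^2 - x + 30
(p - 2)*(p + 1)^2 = p^3 - 3*p - 2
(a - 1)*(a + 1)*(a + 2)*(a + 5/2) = a^4 + 9*a^3/2 + 4*a^2 - 9*a/2 - 5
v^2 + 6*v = v*(v + 6)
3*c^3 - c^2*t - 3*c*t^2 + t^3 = (-3*c + t)*(-c + t)*(c + t)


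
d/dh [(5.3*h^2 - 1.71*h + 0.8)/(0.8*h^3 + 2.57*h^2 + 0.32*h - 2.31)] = (-4.24*h^4 + 2.736*h^3 + 4.1707*h^2 - 28.598*h + 3.6941)/(0.64*h^6 + 4.112*h^5 + 7.1169*h^4 - 2.0512*h^3 - 11.771*h^2 - 1.4784*h + 5.3361)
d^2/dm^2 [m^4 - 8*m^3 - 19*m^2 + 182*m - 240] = 12*m^2 - 48*m - 38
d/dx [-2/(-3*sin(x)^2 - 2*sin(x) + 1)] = -4*(3*sin(x) + 1)*cos(x)/(3*sin(x)^2 + 2*sin(x) - 1)^2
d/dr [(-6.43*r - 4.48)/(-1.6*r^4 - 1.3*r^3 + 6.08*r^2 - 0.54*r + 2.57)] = (-30.864*r^4 - 45.39*r^3 + 21.6224*r^2 + 54.4768*r - 18.9443)/(2.56*r^8 + 4.16*r^7 - 17.766*r^6 - 14.08*r^5 + 30.1464*r^4 - 13.2484*r^3 + 31.5428*r^2 - 2.7756*r + 6.6049)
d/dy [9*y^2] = 18*y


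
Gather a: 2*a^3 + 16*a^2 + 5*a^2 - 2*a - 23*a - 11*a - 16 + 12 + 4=2*a^3 + 21*a^2 - 36*a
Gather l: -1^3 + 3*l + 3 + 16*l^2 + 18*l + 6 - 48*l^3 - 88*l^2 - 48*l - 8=-48*l^3 - 72*l^2 - 27*l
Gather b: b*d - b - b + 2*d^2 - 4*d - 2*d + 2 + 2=b*(d - 2) + 2*d^2 - 6*d + 4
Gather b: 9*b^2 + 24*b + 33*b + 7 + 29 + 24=9*b^2 + 57*b + 60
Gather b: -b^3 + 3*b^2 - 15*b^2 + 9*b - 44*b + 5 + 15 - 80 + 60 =-b^3 - 12*b^2 - 35*b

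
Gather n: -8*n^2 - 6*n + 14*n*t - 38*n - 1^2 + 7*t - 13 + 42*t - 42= -8*n^2 + n*(14*t - 44) + 49*t - 56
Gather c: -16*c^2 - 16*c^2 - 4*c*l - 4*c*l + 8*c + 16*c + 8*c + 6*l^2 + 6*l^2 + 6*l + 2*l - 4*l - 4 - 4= -32*c^2 + c*(32 - 8*l) + 12*l^2 + 4*l - 8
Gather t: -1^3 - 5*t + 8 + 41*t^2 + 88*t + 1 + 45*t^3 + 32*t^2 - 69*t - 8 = 45*t^3 + 73*t^2 + 14*t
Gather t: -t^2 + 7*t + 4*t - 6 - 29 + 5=-t^2 + 11*t - 30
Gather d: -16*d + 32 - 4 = 28 - 16*d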